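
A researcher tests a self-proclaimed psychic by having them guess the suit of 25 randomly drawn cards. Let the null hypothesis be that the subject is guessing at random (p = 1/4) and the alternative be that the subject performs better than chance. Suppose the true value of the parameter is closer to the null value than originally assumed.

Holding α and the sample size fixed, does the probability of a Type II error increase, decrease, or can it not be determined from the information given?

When the true parameter is near the null value, the test has a harder time distinguishing Ha from H₀.

It increases.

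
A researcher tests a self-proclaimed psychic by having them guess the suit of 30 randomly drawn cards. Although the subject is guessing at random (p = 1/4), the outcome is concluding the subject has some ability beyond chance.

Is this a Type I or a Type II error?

The null hypothesis here is that the subject is guessing at random (p = 1/4).
'Concluding the subject has some ability beyond chance' corresponds to rejecting H₀.
H₀ was rejected but H₀ is true — a Type I error (false positive).

Type I error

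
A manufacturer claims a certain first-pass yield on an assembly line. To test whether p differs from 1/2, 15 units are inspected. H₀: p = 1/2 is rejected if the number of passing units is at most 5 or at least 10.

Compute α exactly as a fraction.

309/1024

Under H₀, S ~ Binomial(15, 1/2); α is the probability of landing in either tail, P(S ≤ 5) + P(S ≥ 10).
By symmetry, α = 2·P(S ≤ 5) = 2·(1 + 15 + 105 + 455 + 1365 + 3003)/32768 = 9888/32768 = 309/1024.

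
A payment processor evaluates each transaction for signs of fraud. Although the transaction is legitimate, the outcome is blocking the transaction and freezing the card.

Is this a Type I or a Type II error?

Type I error

The null hypothesis here is that the transaction is legitimate.
'Blocking the transaction and freezing the card' corresponds to rejecting H₀.
H₀ was rejected but H₀ is true — a Type I error (false positive).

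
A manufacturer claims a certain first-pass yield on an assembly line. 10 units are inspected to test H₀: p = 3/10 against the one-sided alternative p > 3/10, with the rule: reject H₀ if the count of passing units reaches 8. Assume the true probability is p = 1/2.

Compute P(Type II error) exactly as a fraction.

121/128

Under the alternative p = 1/2, S ~ Binomial(10, 1/2); β is the probability the test does not reject, P(S < 8).
Summing C(10,j)·(1/2)^j·(1/2)^{10-j} for j = 0..7 gives 121/128.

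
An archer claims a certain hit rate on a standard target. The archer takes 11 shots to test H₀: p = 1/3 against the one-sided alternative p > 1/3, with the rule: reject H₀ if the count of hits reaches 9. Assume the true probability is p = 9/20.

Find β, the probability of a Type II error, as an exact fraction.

A Type II error is failing to reject when Ha holds: with p = 9/20, β = P(X ≤ 8).
Adding the binomial probabilities P(X=0)+…+P(X=8) at p = 9/20 gives 8070737386943/8192000000000.

8070737386943/8192000000000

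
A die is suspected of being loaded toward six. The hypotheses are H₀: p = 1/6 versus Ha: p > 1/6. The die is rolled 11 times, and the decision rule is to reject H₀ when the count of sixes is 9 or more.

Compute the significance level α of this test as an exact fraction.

The Type I error probability is α = P(S ≥ 9) computed under H₀, where S ~ Binomial(11, 1/6).
P(S ≥ 9) = Σ_{j=9}^{11} C(11,j)·(1/6)^j·(5/6)^{11-j} = 53/13436928.

53/13436928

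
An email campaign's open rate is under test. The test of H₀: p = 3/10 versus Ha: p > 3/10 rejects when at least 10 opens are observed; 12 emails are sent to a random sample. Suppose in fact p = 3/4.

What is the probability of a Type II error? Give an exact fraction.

10222777/16777216

β = P(fail to reject H₀ | Ha true) = P(S ≤ 9 | p = 3/4), S ~ Binomial(12, 3/4).
Equivalently, β = 1 − P(S ≥ 10) = 10222777/16777216.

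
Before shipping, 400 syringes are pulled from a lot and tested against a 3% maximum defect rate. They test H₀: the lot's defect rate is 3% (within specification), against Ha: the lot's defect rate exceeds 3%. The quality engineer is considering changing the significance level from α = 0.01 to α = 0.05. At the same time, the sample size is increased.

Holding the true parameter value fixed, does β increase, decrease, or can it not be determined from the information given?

It decreases.

Relaxing α lowers the evidence threshold; under Ha, outcomes that previously fell short now trigger rejection. More data shrinks sampling variability; the test statistic under Ha concentrates further from the null value, making rejection more likely. Both changes push β in the same direction.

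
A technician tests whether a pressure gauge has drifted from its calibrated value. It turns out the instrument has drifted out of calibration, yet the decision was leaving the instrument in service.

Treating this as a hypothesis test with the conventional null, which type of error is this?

The null hypothesis here is that the instrument is correctly calibrated.
'Leaving the instrument in service' corresponds to failing to reject H₀.
H₀ was not rejected but H₀ is false — a Type II error (false negative).

Type II error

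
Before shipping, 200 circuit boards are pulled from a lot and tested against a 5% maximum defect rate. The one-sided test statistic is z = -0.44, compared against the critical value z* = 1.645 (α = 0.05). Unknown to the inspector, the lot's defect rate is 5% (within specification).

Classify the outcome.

Neither — the decision is correct.

The conventional null hypothesis is that the lot's defect rate is 5% (within specification).
Since z = -0.44 ≤ z* = 1.645, H₀ is not rejected.
H₀ is true (actually the lot's defect rate is 5% (within specification)).
The decision matches the true state — no error.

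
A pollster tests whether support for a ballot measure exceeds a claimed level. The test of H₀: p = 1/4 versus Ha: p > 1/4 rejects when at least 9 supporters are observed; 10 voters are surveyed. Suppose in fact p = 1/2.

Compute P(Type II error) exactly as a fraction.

1013/1024

A Type II error is failing to reject when Ha holds: with p = 1/2, β = P(X ≤ 8).
Equivalently, β = 1 − P(X ≥ 9) = 1013/1024.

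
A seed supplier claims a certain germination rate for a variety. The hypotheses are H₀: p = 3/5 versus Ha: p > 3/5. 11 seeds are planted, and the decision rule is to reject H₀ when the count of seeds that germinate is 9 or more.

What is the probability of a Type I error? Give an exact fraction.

1161297/9765625

α = P(reject H₀ | H₀ true) = P(K ≥ 9 | p = 3/5), with K ~ Binomial(11, 3/5).
P(K ≥ 9) = Σ_{j=9}^{11} C(11,j)·(3/5)^j·(2/5)^{11-j} = 1161297/9765625.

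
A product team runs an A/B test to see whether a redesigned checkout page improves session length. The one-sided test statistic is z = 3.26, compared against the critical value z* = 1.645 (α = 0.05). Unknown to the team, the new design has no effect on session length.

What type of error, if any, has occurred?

Type I error

The conventional null hypothesis is that the new design has no effect on session length.
Since z = 3.26 > z* = 1.645, H₀ is rejected.
H₀ is true (actually the new design has no effect on session length).
Rejecting a true H₀ is a Type I error.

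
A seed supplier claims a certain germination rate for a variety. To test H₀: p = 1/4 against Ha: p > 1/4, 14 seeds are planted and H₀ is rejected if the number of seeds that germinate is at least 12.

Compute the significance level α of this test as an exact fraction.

Under H₀, X ~ Binomial(14, 1/4), and α = P(X ≥ 12).
Summing C(14,j)(1/4)^j(3/4)^{14−j} for j = 12,…,14 gives 431/134217728.

431/134217728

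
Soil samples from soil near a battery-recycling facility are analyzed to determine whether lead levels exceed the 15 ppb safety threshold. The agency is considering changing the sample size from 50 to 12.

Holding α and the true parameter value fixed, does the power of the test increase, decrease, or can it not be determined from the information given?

It decreases.

A smaller sample increases the standard error, so the sampling distributions under H₀ and Ha overlap more.
Since power = 1 − β and β increases, power decreases.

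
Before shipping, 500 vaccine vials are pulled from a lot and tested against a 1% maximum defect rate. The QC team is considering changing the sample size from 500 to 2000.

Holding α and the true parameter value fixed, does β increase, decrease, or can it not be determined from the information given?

Increasing n separates the H₀ and Ha sampling distributions, so under Ha fewer outcomes land in the acceptance region.

It decreases.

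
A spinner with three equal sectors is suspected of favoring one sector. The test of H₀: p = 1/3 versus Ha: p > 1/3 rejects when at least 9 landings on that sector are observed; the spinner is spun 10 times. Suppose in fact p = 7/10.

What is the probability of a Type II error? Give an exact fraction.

8506916541/10000000000

A Type II error is failing to reject when Ha holds: with p = 7/10, β = P(K ≤ 8).
Summing C(10,j)·(7/10)^j·(3/10)^{10-j} for j = 0..8 gives 8506916541/10000000000.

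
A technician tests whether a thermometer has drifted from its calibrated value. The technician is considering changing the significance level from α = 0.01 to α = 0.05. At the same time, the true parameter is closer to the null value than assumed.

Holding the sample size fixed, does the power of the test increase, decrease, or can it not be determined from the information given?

The first change alone would make β decrease; the second alone would make β increase. Which effect dominates depends on the magnitudes, which are not given.
Since power = 1 − β, the effect on power is likewise indeterminate.

Cannot be determined from the information given.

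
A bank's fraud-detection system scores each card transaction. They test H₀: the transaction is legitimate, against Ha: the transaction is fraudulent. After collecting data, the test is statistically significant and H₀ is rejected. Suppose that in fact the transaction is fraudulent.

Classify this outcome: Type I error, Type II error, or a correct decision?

No error (correct decision).

The test rejected a false H₀ — the decision matches the true state.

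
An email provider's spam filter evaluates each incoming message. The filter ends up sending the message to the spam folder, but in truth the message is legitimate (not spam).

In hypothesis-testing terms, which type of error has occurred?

Type I error

The null hypothesis here is that the message is legitimate (not spam).
'Sending the message to the spam folder' corresponds to rejecting H₀.
H₀ was rejected but H₀ is true — a Type I error (false positive).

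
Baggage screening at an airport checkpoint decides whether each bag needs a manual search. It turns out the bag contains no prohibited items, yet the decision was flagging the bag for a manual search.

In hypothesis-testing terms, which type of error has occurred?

The null hypothesis here is that the bag contains no prohibited items.
'Flagging the bag for a manual search' corresponds to rejecting H₀.
H₀ was rejected but H₀ is true — a Type I error (false positive).

Type I error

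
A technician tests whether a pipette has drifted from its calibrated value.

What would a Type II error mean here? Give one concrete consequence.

With the conventional null hypothesis that the instrument is correctly calibrated:
A Type II error is failing to reject H₀ when H₀ is false.
Here that means leaving the instrument in service when actually the instrument has drifted out of calibration.

A Type II error would mean concluding that the instrument is correctly calibrated (or at least failing to establish that the instrument has drifted out of calibration) when in fact the instrument has drifted out of calibration. Consequence: an out-of-calibration instrument continues producing bad measurements.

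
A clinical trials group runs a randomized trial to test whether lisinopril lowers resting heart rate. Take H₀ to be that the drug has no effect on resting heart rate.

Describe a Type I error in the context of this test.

A Type I error would mean concluding that the drug lowers resting heart rate when in fact the drug has no effect on resting heart rate.

A Type I error is rejecting H₀ when H₀ is true.
Here that means concluding that the drug is effective when actually the drug has no effect on resting heart rate.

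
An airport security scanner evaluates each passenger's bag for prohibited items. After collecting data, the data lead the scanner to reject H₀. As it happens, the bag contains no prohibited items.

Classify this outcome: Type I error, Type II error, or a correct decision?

The conventional null hypothesis here is that the bag contains no prohibited items.
H₀ was rejected, but H₀ is actually true.
Rejecting a true null hypothesis is a Type I error (false positive).

Type I error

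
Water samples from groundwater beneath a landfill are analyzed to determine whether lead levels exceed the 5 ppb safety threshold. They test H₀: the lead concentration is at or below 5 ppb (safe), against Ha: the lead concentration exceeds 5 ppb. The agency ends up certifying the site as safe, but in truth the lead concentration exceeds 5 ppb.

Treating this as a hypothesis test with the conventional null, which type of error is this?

Type II error

'Certifying the site as safe' corresponds to failing to reject H₀.
H₀ was not rejected but H₀ is false — a Type II error (false negative).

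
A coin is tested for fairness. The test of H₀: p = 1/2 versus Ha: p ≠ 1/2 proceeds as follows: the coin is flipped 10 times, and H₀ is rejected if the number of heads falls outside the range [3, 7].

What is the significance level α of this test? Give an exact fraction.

α = P(X ≤ 2 or X ≥ 8 | p = 1/2), X ~ Binomial(10, 1/2).
Each tail has probability (1 + 10 + 45)/1024; doubling gives α = 112/1024 = 7/64.

7/64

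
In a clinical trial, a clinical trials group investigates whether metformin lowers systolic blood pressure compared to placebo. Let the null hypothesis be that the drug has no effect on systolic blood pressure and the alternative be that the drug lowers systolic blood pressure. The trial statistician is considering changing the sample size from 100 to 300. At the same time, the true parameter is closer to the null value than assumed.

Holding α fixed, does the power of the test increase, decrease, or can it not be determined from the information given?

The first change alone would make β decrease; the second alone would make β increase. Which effect dominates depends on the magnitudes, which are not given.
Since power = 1 − β, the effect on power is likewise indeterminate.

Cannot be determined from the information given.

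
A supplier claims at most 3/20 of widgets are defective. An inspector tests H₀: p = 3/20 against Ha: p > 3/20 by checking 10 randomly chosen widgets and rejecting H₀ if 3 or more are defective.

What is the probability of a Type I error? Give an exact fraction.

Under H₀, S ~ Binomial(10, 3/20); the Type I error rate is P(S ≥ 3).
Computing the lower-tail complement: 1 − 2099702989741/2560000000000 = 460297010259/2560000000000.

460297010259/2560000000000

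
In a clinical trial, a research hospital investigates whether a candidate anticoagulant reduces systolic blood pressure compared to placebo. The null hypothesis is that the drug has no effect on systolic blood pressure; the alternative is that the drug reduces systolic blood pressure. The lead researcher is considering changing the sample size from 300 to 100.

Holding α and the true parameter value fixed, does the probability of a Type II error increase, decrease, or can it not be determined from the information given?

It increases.

A smaller sample increases the standard error, so the sampling distributions under H₀ and Ha overlap more.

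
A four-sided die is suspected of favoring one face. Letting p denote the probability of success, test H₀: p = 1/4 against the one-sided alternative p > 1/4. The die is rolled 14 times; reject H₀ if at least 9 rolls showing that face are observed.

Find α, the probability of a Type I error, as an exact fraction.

578257/268435456

The Type I error probability is α = P(Y ≥ 9) computed under H₀, where Y ~ Binomial(14, 1/4).
P(Y ≥ 9) = Σ_{j=9}^{14} C(14,j)·(1/4)^j·(3/4)^{14-j} = 578257/268435456.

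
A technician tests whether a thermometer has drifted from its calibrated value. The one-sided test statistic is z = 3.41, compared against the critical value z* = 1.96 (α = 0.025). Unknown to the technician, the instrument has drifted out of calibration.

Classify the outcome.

The conventional null hypothesis is that the instrument is correctly calibrated.
Since z = 3.41 > z* = 1.96, H₀ is rejected.
H₀ is false (actually the instrument has drifted out of calibration).
The decision matches the true state — no error.

No error — this is a correct decision.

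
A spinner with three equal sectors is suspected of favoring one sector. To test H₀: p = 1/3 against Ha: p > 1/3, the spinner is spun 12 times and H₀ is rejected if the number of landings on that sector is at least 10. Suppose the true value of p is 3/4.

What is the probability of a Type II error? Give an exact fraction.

Under the alternative p = 3/4, K ~ Binomial(12, 3/4); β is the probability the test does not reject, P(K < 10).
Summing C(12,j)·(3/4)^j·(1/4)^{12-j} for j = 0..9 gives 10222777/16777216.

10222777/16777216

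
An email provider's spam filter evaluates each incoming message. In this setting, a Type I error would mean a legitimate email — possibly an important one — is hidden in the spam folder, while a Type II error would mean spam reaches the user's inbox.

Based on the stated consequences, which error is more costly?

The Type I consequence (a legitimate email — possibly an important one — is hidden in the spam folder) is more severe than the Type II consequence (spam reaches the user's inbox).

Type I error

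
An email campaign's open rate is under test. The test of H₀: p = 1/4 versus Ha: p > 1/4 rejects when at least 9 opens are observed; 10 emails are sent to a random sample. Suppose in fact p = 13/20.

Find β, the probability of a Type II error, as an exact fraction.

A Type II error is failing to reject when Ha holds: with p = 13/20, β = P(Y ≤ 8).
Summing C(10,j)·(13/20)^j·(7/20)^{10-j} for j = 0..8 gives 9359826552041/10240000000000.

9359826552041/10240000000000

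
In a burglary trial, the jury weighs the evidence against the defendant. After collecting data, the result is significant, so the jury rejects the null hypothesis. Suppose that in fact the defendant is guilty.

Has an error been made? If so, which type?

No error (correct decision).

The conventional null hypothesis here is that the defendant is innocent.
The test rejected a false H₀ — the decision matches the true state.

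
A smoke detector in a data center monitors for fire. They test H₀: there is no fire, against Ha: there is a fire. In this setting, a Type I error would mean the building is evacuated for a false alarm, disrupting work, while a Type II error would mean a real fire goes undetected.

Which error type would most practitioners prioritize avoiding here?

The Type II consequence (a real fire goes undetected) is more severe than the Type I consequence (the building is evacuated for a false alarm, disrupting work).

Type II error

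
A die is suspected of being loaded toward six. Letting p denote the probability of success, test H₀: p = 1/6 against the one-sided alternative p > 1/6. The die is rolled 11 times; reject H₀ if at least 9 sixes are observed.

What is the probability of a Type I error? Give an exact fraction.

The Type I error probability is α = P(Y ≥ 9) computed under H₀, where Y ~ Binomial(11, 1/6).
Adding the binomial terms for j = 9 through 11 with p = 1/6 yields 53/13436928.

53/13436928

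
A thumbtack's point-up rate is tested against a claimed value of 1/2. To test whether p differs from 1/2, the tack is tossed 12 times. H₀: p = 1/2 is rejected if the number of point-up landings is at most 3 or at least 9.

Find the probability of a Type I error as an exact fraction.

299/2048

α = P(S ≤ 3 or S ≥ 9 | p = 1/2), S ~ Binomial(12, 1/2).
The two tails are symmetric, so α = 2·(1 + 12 + 66 + 220)/2^12 = 598/4096 = 299/2048.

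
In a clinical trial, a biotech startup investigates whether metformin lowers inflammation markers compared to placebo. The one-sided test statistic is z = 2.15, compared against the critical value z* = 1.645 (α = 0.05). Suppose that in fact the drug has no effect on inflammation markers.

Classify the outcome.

The conventional null hypothesis is that the drug has no effect on inflammation markers.
Since z = 2.15 > z* = 1.645, H₀ is rejected.
H₀ is true (actually the drug has no effect on inflammation markers).
Rejecting a true H₀ is a Type I error.

Type I error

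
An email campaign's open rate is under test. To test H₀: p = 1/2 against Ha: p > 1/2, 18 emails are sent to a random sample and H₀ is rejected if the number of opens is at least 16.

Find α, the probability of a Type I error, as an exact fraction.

43/65536

α = P(reject H₀ | H₀ true) = P(Y ≥ 16 | p = 1/2), with Y ~ Binomial(18, 1/2).
Summing the upper tail: (153 + 18 + 1) / 2^18 = 172/262144 = 43/65536.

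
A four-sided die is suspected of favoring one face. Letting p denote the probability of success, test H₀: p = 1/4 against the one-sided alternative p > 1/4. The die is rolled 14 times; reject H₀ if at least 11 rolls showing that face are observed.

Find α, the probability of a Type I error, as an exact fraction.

5345/134217728

The Type I error probability is α = P(K ≥ 11) computed under H₀, where K ~ Binomial(14, 1/4).
Adding the binomial terms for j = 11 through 14 with p = 1/4 yields 5345/134217728.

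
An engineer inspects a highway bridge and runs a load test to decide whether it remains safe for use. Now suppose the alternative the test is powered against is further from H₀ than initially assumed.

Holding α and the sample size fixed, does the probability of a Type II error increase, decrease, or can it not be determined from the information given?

The further the true parameter sits from the null value, the more of the Ha sampling distribution falls in the rejection region.

It decreases.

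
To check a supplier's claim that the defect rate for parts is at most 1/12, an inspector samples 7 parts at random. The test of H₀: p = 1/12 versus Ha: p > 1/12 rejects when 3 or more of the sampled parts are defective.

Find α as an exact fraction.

187213/11943936

α = P(reject H₀ | H₀ true) = P(S ≥ 3 | p = 1/12), S ~ Binomial(7, 1/12).
Computing the lower-tail complement: 1 − 11756723/11943936 = 187213/11943936.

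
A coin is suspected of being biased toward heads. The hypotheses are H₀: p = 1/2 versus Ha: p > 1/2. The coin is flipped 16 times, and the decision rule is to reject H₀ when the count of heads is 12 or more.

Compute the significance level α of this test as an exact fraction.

2517/65536

The Type I error probability is α = P(X ≥ 12) computed under H₀, where X ~ Binomial(16, 1/2).
That's C(16,12) + C(16,13) + C(16,14) + C(16,15) + C(16,16) over 2^16, i.e. (1820 + 560 + 120 + 16 + 1)/65536 = 2517/65536.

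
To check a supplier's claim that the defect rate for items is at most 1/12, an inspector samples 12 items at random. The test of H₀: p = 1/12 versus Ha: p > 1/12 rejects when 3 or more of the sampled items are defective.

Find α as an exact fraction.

The significance level is the probability, assuming p = 1/12, of seeing 3 or more defectives in 12 draws.
α = 1 − P(K ≤ 2) = 1 − 8274038447719/8916100448256 = 642062000537/8916100448256.

642062000537/8916100448256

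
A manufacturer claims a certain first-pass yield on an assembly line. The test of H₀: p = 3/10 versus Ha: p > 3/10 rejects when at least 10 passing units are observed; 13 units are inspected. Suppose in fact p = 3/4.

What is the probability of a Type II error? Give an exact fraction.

β = P(fail to reject H₀ | Ha true) = P(S ≤ 9 | p = 3/4), S ~ Binomial(13, 3/4).
Summing C(13,j)·(3/4)^j·(1/4)^{13-j} for j = 0..9 gives 3487541/8388608.

3487541/8388608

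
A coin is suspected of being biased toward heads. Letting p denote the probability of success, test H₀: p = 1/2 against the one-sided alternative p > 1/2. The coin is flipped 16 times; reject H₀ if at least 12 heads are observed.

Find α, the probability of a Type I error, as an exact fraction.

2517/65536

The Type I error probability is α = P(X ≥ 12) computed under H₀, where X ~ Binomial(16, 1/2).
Summing the upper tail: (1820 + 560 + 120 + 16 + 1) / 2^16 = 2517/65536.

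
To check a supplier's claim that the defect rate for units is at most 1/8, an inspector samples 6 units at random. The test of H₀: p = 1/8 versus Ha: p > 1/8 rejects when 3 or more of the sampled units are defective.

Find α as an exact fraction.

3819/131072

α = P(reject H₀ | H₀ true) = P(K ≥ 3 | p = 1/8), K ~ Binomial(6, 1/8).
Computing the lower-tail complement: 1 − 127253/131072 = 3819/131072.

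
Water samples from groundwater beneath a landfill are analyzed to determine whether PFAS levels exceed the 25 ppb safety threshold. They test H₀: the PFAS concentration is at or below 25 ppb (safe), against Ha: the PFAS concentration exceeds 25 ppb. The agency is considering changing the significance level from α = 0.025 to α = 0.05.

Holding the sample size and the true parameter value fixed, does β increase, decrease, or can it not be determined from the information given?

It decreases.

With a larger α the critical value moves toward the center, so more of the Ha sampling distribution lies in the rejection region.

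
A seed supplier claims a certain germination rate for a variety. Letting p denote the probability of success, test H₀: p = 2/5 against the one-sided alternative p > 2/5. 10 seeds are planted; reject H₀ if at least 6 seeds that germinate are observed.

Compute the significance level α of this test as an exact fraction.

Under H₀, X ~ Binomial(10, 2/5), and α = P(X ≥ 6).
Adding the binomial terms for j = 6 through 10 with p = 2/5 yields 1623424/9765625.

1623424/9765625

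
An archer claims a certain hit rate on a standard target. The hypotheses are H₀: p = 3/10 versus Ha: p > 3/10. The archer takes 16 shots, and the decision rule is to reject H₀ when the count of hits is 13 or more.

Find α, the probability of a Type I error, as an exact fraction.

67202308773/2000000000000000

Under H₀, X ~ Binomial(16, 3/10), and α = P(X ≥ 13).
P(X ≥ 13) = Σ_{j=13}^{16} C(16,j)·(3/10)^j·(7/10)^{16-j} = 67202308773/2000000000000000.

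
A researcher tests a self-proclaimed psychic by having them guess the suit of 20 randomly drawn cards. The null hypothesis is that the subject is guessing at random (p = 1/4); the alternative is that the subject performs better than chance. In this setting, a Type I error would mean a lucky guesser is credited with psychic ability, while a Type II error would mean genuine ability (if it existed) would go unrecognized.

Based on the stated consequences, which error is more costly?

Type I error

The Type I consequence (a lucky guesser is credited with psychic ability) is more severe than the Type II consequence (genuine ability (if it existed) would go unrecognized).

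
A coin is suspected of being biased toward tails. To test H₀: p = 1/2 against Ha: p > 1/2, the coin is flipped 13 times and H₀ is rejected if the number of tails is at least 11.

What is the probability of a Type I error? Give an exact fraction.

23/2048

α = P(reject H₀ | H₀ true) = P(X ≥ 11 | p = 1/2), with X ~ Binomial(13, 1/2).
That's C(13,11) + C(13,12) + C(13,13) over 2^13, i.e. (78 + 13 + 1)/8192 = 92/8192 = 23/2048.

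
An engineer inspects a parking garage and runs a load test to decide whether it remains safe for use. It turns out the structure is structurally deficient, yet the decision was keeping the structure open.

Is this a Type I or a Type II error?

The null hypothesis here is that the structure meets the required load capacity (safe).
'Keeping the structure open' corresponds to failing to reject H₀.
H₀ was not rejected but H₀ is false — a Type II error (false negative).

Type II error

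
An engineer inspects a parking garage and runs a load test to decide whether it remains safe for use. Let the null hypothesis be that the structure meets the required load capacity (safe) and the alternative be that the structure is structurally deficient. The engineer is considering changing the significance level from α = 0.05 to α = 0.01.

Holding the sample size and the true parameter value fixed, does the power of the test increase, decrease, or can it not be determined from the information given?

A smaller α moves the rejection region further into the tail. With the alternative true, more outcomes now fall outside the rejection region, so failing to reject becomes more likely.
Since power = 1 − β and β increases, power decreases.

It decreases.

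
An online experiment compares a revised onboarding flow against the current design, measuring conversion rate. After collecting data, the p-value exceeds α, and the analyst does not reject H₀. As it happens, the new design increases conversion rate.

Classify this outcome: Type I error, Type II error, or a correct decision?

The conventional null hypothesis here is that the new design has no effect on conversion rate.
H₀ was not rejected, but H₀ is actually false.
Failing to reject a false null hypothesis is a Type II error (false negative).

Type II error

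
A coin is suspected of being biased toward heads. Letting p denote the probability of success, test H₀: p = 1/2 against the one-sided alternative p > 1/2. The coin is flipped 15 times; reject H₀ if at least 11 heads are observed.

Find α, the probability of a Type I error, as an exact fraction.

α = P(reject H₀ | H₀ true) = P(K ≥ 11 | p = 1/2), with K ~ Binomial(15, 1/2).
Summing the upper tail: (1365 + 455 + 105 + 15 + 1) / 2^15 = 1941/32768.

1941/32768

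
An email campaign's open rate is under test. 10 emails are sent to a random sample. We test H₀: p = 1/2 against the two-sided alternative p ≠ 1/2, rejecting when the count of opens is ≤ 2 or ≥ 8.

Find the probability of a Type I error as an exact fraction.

α = P(S ≤ 2 or S ≥ 8 | p = 1/2), S ~ Binomial(10, 1/2).
Each tail has probability (1 + 10 + 45)/1024; doubling gives α = 112/1024 = 7/64.

7/64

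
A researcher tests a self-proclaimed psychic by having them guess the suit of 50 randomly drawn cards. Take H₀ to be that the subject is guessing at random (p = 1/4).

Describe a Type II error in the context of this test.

A Type II error would mean concluding that the subject is guessing at random (p = 1/4) (or at least failing to establish that the subject performs better than chance) when in fact the subject performs better than chance.

A Type II error is failing to reject H₀ when H₀ is false.
Here that means concluding there is no evidence of ability when actually the subject performs better than chance.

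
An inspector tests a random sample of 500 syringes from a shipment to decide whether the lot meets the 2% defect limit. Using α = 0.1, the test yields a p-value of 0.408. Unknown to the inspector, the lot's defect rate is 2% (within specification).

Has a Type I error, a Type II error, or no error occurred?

Neither — the decision is correct.

The conventional null hypothesis is that the lot's defect rate is 2% (within specification).
Since p = 0.408 ≥ α = 0.1, H₀ is not rejected.
H₀ is true (actually the lot's defect rate is 2% (within specification)).
The decision matches the true state — no error.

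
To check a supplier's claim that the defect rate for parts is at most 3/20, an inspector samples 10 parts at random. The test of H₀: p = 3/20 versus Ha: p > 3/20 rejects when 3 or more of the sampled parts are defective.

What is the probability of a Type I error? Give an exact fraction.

460297010259/2560000000000

Under H₀, Y ~ Binomial(10, 3/20); the Type I error rate is P(Y ≥ 3).
Via the complement, α = 1 − Σ_{j=0}^{2} C(10,j)(3/20)^j(17/20)^{10-j} = 460297010259/2560000000000.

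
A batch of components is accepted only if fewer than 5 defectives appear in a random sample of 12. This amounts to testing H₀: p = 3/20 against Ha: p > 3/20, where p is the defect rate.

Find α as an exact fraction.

α = P(reject H₀ | H₀ true) = P(X ≥ 5 | p = 3/20), X ~ Binomial(12, 3/20).
Via the complement, α = 1 − Σ_{j=0}^{4} C(12,j)(3/20)^j(17/20)^{12-j} = 9798413783967/409600000000000.

9798413783967/409600000000000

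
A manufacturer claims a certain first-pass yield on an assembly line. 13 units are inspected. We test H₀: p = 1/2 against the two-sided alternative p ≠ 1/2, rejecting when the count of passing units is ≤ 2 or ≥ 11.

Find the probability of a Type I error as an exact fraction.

Under H₀, S ~ Binomial(13, 1/2); α is the probability of landing in either tail, P(S ≤ 2) + P(S ≥ 11).
By symmetry, α = 2·P(S ≤ 2) = 2·(1 + 13 + 78)/8192 = 184/8192 = 23/1024.

23/1024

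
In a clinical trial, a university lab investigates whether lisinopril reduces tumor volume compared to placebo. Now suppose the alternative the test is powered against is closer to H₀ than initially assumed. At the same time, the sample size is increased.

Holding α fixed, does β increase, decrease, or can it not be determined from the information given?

Cannot be determined from the information given.

The first change alone would make β increase; the second alone would make β decrease. Which effect dominates depends on the magnitudes, which are not given.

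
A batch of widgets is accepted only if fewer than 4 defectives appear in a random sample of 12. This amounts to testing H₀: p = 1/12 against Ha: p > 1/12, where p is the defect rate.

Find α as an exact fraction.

41104502839/2972033482752

Under H₀, X ~ Binomial(12, 1/12); the Type I error rate is P(X ≥ 4).
Computing the lower-tail complement: 1 − 2930928979913/2972033482752 = 41104502839/2972033482752.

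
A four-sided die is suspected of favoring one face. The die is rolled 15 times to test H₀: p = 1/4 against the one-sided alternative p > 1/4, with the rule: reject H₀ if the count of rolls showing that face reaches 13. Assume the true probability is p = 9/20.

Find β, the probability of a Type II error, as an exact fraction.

β = P(fail to reject H₀ | Ha true) = P(Y ≤ 12 | p = 9/20), Y ~ Binomial(15, 9/20).
Equivalently, β = 1 − P(Y ≥ 13) = 32731725032763916841/32768000000000000000.

32731725032763916841/32768000000000000000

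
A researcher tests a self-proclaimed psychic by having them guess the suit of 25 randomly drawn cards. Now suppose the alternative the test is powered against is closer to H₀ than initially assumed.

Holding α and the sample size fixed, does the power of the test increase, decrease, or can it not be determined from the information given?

A smaller departure from H₀ means the test statistic under Ha is distributed closer to where it would be under H₀; rejection becomes less likely.
Since power = 1 − β and β increases, power decreases.

It decreases.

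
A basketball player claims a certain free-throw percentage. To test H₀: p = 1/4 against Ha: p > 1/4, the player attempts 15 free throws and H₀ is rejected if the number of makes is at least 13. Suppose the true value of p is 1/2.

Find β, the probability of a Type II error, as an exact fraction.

32647/32768

β = P(fail to reject H₀ | Ha true) = P(X ≤ 12 | p = 1/2), X ~ Binomial(15, 1/2).
Summing C(15,j)·(1/2)^j·(1/2)^{15-j} for j = 0..12 gives 32647/32768.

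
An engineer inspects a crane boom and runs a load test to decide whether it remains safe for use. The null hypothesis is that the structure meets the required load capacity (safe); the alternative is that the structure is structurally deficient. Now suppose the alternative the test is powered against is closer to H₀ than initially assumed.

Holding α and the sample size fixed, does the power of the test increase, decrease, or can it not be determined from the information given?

It decreases.

A smaller true effect puts the Ha sampling distribution closer to H₀, so more of it falls in the non-rejection region.
Since power = 1 − β and β increases, power decreases.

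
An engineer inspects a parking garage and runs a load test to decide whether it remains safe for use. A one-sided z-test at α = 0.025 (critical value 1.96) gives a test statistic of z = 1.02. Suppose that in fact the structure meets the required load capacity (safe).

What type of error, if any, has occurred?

No error (correct decision).

The conventional null hypothesis is that the structure meets the required load capacity (safe).
Since z = 1.02 ≤ z* = 1.96, H₀ is not rejected.
H₀ is true (actually the structure meets the required load capacity (safe)).
The decision matches the true state — no error.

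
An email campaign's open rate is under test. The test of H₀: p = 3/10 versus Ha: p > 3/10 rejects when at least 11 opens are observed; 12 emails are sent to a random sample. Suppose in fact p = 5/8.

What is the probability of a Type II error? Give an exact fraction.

β = P(fail to reject H₀ | Ha true) = P(X ≤ 10 | p = 5/8), X ~ Binomial(12, 5/8).
Adding the binomial probabilities P(X=0)+…+P(X=10) at p = 5/8 gives 66717523611/68719476736.

66717523611/68719476736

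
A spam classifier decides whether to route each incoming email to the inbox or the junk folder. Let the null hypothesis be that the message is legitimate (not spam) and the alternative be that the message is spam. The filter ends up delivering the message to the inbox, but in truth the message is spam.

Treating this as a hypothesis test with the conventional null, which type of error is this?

Type II error

'Delivering the message to the inbox' corresponds to failing to reject H₀.
H₀ was not rejected but H₀ is false — a Type II error (false negative).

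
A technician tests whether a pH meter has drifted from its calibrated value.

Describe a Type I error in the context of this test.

With the conventional null hypothesis that the instrument is correctly calibrated:
A Type I error is rejecting H₀ when H₀ is true.
Here that means pulling the instrument for recalibration when actually the instrument is correctly calibrated.

A Type I error would mean concluding that the instrument has drifted out of calibration when in fact the instrument is correctly calibrated.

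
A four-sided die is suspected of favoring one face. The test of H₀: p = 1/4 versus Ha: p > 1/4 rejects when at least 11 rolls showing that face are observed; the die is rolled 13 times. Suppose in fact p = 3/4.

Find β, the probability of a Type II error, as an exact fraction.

Under the alternative p = 3/4, K ~ Binomial(13, 3/4); β is the probability the test does not reject, P(K < 11).
Adding the binomial probabilities P(K=0)+…+P(K=10) at p = 3/4 gives 22394171/33554432.

22394171/33554432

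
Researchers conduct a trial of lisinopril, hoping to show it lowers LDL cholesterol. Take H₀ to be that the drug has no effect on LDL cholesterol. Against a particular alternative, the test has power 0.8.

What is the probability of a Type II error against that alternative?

Power = 1 − β, so β = 1 − 0.8 = 0.2.

0.2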